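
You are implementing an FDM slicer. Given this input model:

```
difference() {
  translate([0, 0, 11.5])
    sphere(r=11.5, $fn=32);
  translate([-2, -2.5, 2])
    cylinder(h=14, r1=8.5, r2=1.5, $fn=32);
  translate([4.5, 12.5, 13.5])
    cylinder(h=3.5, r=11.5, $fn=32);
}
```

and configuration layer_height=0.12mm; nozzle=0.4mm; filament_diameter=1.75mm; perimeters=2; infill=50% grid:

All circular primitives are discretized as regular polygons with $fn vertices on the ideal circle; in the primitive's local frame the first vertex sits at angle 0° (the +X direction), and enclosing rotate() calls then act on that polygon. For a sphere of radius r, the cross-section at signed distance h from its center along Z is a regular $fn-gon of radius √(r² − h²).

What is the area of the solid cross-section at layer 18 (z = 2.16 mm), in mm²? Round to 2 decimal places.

At z = 2.16 mm: the r=11.5 sphere slices to a regular 32-gon of circumradius 6.709 (√(r²−h²) with h=9.34 from center) (area = (32/2)·6.709²·sin(360°/32) = 140.51 mm²); the cone at (-2, -2.5) contributes a regular 32-gon of circumradius 8.420 (interpolated between r1=8.5 and r2=1.5 at t=0.011) (area = (32/2)·8.420²·sin(360°/32) = 221.30 mm²); the cylinder at (4.5, 12.5) is absent (z outside [13.5, 17]); Taking the first minus the rest: starting from the r=11.5 sphere (140.51 mm²), the cone at (-2, -2.5) partially overlaps it — only the 125.81 mm² overlap (of its 221.30 mm²) is removed, clipping the outline — area = 14.70 mm². Overall, the cross-section is a single solid region. Net area = 14.70 mm².

14.70 mm²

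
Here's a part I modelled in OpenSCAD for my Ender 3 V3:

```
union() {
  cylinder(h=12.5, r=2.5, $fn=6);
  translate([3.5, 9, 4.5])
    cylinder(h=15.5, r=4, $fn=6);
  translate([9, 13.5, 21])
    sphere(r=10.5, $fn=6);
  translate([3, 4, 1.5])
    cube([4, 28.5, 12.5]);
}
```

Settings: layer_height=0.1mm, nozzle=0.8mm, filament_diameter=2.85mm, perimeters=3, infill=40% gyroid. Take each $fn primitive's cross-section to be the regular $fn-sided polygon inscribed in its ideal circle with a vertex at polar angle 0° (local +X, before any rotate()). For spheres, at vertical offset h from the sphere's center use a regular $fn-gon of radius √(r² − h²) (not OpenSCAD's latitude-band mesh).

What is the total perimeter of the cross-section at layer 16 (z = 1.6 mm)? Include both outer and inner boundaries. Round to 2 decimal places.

At z = 1.6 mm: the r=2.5 cylinder gives a regular 6-gon of circumradius 2.5 (constant along its height) (perimeter = 2·6·2.500·sin(180°/6) = 15.00 mm); the cylinder at (3.5, 9) is not intersected at this z (z outside [4.5, 20]); the sphere at (9, 13.5) does not reach this height (|z−center|=19.400 > r=10.5); the cube at (3, 4) (footprint 4×28.5) is included at this height (perimeter 65.00 mm); Taking the union: the 2 present regions are separate (no shared area or edge), so areas and boundary lengths simply add and each stays a separate island — boundary = 80.00 mm. Overall, the cross-section has 2 separate islands. Total boundary length (outer) = 80.00 mm.

80.00 mm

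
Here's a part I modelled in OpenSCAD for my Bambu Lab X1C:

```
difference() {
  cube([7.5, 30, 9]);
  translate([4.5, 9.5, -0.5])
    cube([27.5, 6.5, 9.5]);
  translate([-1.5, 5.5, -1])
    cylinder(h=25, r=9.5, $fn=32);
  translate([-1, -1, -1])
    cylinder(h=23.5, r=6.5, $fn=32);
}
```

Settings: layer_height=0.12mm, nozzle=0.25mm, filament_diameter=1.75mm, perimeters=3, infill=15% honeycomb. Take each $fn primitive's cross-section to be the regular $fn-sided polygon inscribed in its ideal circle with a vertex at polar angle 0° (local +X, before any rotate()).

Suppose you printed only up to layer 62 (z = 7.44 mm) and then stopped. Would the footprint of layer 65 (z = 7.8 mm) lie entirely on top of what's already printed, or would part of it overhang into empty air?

entirely on top

Compare the two slices. At z = 7.44: the cube is present — its section is the full 7.5×30 rectangle (area 225.00 mm²); the 27.5×6.5 cube at (4.5, 9.5) contributes its full rectangle (area 178.75 mm²); the r=9.5 cylinder at (-1.5, 5.5) contributes a regular 32-gon of circumradius 9.5 (area = (32/2)·9.500²·sin(360°/32) = 281.71 mm²); the r=6.5 cylinder at (-1, -1) contributes a regular 32-gon of circumradius 6.5 (area = (32/2)·6.500²·sin(360°/32) = 131.88 mm²); After the difference (first − rest): starting from the 7.5×30 cube (225.00 mm²), the 27.5×6.5 cube at (4.5, 9.5) partially overlaps it — only the 19.50 mm² overlap (of its 178.75 mm²) is removed, clipping the outline; the r=9.5 cylinder at (-1.5, 5.5) partially overlaps it — only the 90.22 mm² overlap (of its 281.71 mm²) is removed, clipping the outline; the r=6.5 cylinder at (-1, -1) misses the remaining region (no effect) — area = 115.28 mm². At z = 7.8: the cube is present — its section is the full 7.5×30 rectangle (area 225.00 mm²); the cube at (4.5, 9.5) (footprint 27.5×6.5) is included at this height (area 178.75 mm²); the cylinder at (-1.5, 5.5): section is a regular 32-gon, circumradius r=9.5 (area = (32/2)·9.500²·sin(360°/32) = 281.71 mm²); the r=6.5 cylinder at (-1, -1) contributes a regular 32-gon of circumradius 6.5 (area = (32/2)·6.500²·sin(360°/32) = 131.88 mm²); After the difference (first − rest): starting from the 7.5×30 cube (225.00 mm²), the 27.5×6.5 cube at (4.5, 9.5) partially overlaps it — only the 19.50 mm² overlap (of its 178.75 mm²) is removed, clipping the outline; the r=9.5 cylinder at (-1.5, 5.5) partially overlaps it — only the 90.22 mm² overlap (of its 281.71 mm²) is removed, clipping the outline; the r=6.5 cylinder at (-1, -1) misses the remaining region (no effect) — area = 115.28 mm². Checking containment: the cross-section at z = 7.8 is a subset of the cross-section at z = 7.44.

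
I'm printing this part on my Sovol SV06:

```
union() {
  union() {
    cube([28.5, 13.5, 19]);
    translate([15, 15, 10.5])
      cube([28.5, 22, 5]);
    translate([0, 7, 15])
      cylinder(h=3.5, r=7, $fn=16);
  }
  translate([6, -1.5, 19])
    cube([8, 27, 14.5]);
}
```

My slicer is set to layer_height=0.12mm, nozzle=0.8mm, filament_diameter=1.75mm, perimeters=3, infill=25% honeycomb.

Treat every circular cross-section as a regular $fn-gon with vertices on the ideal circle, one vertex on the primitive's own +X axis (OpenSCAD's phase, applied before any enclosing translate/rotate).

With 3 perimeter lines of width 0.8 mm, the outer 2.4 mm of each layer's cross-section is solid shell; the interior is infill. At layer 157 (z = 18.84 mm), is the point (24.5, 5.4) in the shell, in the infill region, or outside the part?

At z = 18.84 mm: the cube (footprint 28.5×13.5) is included at this height; the cube at (15, 15) does not reach this height (z outside [10.5, 15.5]); the cylinder at (0, 7) does not reach this height (z outside [15, 18.5]); Taking the union: only the 28.5×13.5 cube is present, so the union is just that shape — 1 connected region; the cube at (6, -1.5) is absent (z outside [19, 33.5]); Taking the union: only the result so far is present, so the union is just that shape — 1 connected region. Overall, the cross-section is a single solid region. The nearest boundary edge runs (28.50, 0.00)→(28.50, 13.50); distance from the point to it = 4.00 mm. The point is inside the cross-section and 4.00 mm from the nearest boundary — more than the 2.4 mm shell width (3 × 0.8), so it's in the infill interior.

infill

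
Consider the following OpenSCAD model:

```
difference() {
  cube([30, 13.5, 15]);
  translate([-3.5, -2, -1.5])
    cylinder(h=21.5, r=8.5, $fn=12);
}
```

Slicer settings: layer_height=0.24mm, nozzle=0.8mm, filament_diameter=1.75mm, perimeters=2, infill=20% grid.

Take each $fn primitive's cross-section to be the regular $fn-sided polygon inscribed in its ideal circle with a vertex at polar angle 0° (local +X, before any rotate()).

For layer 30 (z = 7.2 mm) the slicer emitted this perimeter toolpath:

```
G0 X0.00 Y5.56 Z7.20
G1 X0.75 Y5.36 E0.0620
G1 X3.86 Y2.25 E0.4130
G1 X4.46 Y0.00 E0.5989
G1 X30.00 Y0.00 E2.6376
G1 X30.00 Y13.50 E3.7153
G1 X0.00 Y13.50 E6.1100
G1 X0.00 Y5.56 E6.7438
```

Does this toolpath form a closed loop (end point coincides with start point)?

Start point (G0): (0.00, 5.56). End point (last G1): the path returns to the start — closed.

yes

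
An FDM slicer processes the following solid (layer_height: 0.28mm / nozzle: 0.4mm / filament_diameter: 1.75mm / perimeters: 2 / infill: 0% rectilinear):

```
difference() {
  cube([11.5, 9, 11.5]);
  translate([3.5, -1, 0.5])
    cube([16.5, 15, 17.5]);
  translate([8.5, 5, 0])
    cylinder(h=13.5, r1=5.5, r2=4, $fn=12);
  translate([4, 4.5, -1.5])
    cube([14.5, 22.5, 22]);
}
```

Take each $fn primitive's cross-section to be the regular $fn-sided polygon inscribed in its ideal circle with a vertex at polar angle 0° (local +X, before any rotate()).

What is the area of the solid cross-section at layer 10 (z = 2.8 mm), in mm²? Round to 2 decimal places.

31.37 mm²

At z = 2.8 mm: the 11.5×9 cube contributes its full rectangle (area 103.50 mm²); the 16.5×15 cube at (3.5, -1) contributes its full rectangle (area 247.50 mm²); the cone at (8.5, 5) contributes a regular 12-gon of circumradius 5.189 (interpolated between r1=5.5 and r2=4 at t=0.207) (area = (12/2)·5.189²·sin(360°/12) = 80.77 mm²); the cube at (4, 4.5) (footprint 14.5×22.5) is included at this height (area 326.25 mm²); Taking the first minus the rest: starting from the 11.5×9 cube (103.50 mm²), the 16.5×15 cube at (3.5, -1) partially overlaps it — only the 72.00 mm² overlap (of its 247.50 mm²) is removed, clipping the outline; the cone at (8.5, 5) partially overlaps it — only the 0.13 mm² overlap (of its 80.77 mm²) is removed, clipping the outline; the 14.5×22.5 cube at (4, 4.5) misses the remaining region (no effect) — area = 31.37 mm². Overall, the cross-section is a single solid region. Net area = 31.37 mm².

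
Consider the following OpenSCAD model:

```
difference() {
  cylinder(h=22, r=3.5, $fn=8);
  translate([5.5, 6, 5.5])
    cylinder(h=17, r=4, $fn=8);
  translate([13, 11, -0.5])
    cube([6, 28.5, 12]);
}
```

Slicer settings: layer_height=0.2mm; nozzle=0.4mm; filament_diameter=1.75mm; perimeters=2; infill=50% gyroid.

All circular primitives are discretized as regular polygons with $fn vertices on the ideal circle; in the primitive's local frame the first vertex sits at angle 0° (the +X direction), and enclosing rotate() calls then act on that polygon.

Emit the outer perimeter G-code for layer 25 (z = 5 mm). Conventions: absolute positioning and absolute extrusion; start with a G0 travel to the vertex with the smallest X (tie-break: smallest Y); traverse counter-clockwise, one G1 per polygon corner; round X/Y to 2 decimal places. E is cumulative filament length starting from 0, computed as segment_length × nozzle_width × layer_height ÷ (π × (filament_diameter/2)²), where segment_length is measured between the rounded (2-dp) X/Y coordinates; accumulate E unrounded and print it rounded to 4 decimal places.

G0 X-3.50 Y0.00 Z5.00
G1 X-2.47 Y-2.47 E0.0890
G1 X0.00 Y-3.50 E0.1780
G1 X2.47 Y-2.47 E0.2670
G1 X3.50 Y0.00 E0.3560
G1 X2.47 Y2.47 E0.4450
G1 X0.00 Y3.50 E0.5341
G1 X-2.47 Y2.47 E0.6231
G1 X-3.50 Y0.00 E0.7121

At z = 5 mm: the r=3.5 cylinder contributes a regular 8-gon of circumradius 3.5; the cylinder at (5.5, 6) does not reach this height (z outside [5.5, 22.5]); the cube at (13, 11) (footprint 6×28.5) is included at this height; Taking the first minus the rest: starting from the r=3.5 cylinder, the 6×28.5 cube at (13, 11) misses the remaining region (no effect) — 1 connected region. The outline is a single polygon with 8 vertices. Extrusion per mm of travel: 0.4 × 0.2 / (π × 0.875²) = 0.033260. Accumulating E over each segment gives final E = 0.7121.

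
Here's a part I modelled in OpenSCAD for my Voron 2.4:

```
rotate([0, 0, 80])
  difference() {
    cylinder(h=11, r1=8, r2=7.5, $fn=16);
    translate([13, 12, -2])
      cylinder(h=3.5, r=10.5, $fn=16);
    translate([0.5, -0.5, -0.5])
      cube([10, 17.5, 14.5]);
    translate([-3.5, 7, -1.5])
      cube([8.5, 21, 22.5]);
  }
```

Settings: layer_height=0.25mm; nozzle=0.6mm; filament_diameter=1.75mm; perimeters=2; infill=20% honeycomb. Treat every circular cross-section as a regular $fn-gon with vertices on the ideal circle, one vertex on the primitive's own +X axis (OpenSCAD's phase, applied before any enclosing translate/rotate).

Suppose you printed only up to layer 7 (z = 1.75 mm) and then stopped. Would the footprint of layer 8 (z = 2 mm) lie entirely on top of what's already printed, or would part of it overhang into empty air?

entirely on top

Compare the two slices. At z = 1.75: the cone: at t=0.159 of its height the radius interpolates to r₁+(r₂−r₁)t = 7.920, giving a regular 16-gon of that circumradius (area = (16/2)·7.920²·sin(360°/16) = 192.06 mm²); the cylinder at (13, 12) is absent (z outside [-2, 1.5]); the 10×17.5 cube at (0.5, -0.5) contributes its full rectangle (area 175.00 mm²); the cube at (-3.5, 7) is present — its section is the full 8.5×21 rectangle (area 178.50 mm²); Taking the first minus the rest: starting from the cone (192.06 mm²), the 10×17.5 cube at (0.5, -0.5) partially overlaps it — only the 47.76 mm² overlap (of its 175.00 mm²) is removed, clipping the outline; the 8.5×21 cube at (-3.5, 7) partially overlaps it — only the 2.39 mm² overlap (of its 178.50 mm²) is removed, clipping the outline — area = 141.91 mm²; (whole slice rotated 80° about Z — lengths, areas and connectivity unchanged). At z = 2: the cone: at t=0.182 of its height the radius interpolates to r₁+(r₂−r₁)t = 7.909, giving a regular 16-gon of that circumradius (area = (16/2)·7.909²·sin(360°/16) = 191.51 mm²); the cylinder at (13, 12) does not reach this height (z outside [-2, 1.5]); the cube at (0.5, -0.5) (footprint 10×17.5) is included at this height (area 175.00 mm²); the 8.5×21 cube at (-3.5, 7) contributes its full rectangle (area 178.50 mm²); Taking the first minus the rest: starting from the cone (191.51 mm²), the 10×17.5 cube at (0.5, -0.5) partially overlaps it — only the 47.63 mm² overlap (of its 175.00 mm²) is removed, clipping the outline; the 8.5×21 cube at (-3.5, 7) partially overlaps it — only the 2.34 mm² overlap (of its 178.50 mm²) is removed, clipping the outline — area = 141.54 mm²; (rotated 80° about Z; rotation is an isometry so areas/perimeters/island counts are preserved). Checking containment: the cross-section at z = 2 is a subset of the cross-section at z = 1.75.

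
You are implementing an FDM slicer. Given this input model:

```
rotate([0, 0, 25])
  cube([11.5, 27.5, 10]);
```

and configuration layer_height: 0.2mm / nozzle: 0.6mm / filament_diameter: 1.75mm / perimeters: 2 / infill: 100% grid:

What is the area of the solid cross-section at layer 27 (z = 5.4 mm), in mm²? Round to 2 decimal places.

At z = 5.4 mm: the 11.5×27.5 cube contributes its full rectangle (area 316.25 mm²); (rotated 25° about Z; rotation is an isometry so areas/perimeters/island counts are preserved). Overall, the cross-section is a single solid region. Net area = 316.25 mm².

316.25 mm²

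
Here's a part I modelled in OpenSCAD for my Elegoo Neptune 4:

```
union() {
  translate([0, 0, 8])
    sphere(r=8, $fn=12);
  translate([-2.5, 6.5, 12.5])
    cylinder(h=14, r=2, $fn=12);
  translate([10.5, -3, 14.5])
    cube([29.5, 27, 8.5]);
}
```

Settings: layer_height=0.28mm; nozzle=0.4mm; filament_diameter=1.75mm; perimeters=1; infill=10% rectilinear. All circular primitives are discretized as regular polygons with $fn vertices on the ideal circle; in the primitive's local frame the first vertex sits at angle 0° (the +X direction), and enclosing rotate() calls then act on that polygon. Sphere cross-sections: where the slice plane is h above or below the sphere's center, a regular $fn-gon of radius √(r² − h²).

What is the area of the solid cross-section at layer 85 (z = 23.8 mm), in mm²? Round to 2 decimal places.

At z = 23.8 mm: the sphere is not intersected at this z (|z−center|=15.800 > r=8); the r=2 cylinder at (-2.5, 6.5) gives a regular 12-gon of circumradius 2 (constant along its height) (area = (12/2)·2.000²·sin(360°/12) = 12.00 mm²); the cube at (10.5, -3) does not reach this height (z outside [14.5, 23]); Combining (union): only the r=2 cylinder at (-2.5, 6.5) is present, so the union is just that shape — area = 12.00 mm². Overall, the cross-section is a single solid region. Net area = 12.00 mm².

12.00 mm²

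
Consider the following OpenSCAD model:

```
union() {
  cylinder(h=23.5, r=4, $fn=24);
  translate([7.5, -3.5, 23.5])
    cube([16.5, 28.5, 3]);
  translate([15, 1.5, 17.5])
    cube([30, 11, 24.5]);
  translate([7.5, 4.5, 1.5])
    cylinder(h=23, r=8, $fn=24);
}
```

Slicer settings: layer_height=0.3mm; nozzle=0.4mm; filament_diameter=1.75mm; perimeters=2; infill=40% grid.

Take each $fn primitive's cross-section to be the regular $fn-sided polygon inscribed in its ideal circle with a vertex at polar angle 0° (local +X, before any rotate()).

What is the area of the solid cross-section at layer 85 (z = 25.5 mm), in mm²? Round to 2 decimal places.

At z = 25.5 mm: the cylinder does not reach this height (z outside [0, 23.5]); the 16.5×28.5 cube at (7.5, -3.5) contributes its full rectangle (area 470.25 mm²); the cube at (15, 1.5) (footprint 30×11) is included at this height (area 330.00 mm²); the cylinder at (7.5, 4.5) is absent (z outside [1.5, 24.5]); Merging all regions: the regions partially overlap — summed areas 800.25 mm² minus the doubly-counted overlap 99.00 mm² gives 701.25 mm² — area = 701.25 mm². Overall, the cross-section is a single solid region. Net area = 701.25 mm².

701.25 mm²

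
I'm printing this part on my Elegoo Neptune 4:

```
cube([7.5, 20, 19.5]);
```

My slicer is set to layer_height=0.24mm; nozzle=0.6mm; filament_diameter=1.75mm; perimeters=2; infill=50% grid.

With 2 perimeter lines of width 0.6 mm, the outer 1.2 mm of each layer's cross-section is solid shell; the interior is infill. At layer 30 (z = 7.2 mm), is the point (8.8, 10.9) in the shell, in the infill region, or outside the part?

At z = 7.2 mm: the cube is present — its section is the full 7.5×20 rectangle. Overall, the cross-section is a single solid region. The nearest boundary edge runs (7.50, 0.00)→(7.50, 20.00); distance from the point to it = 1.30 mm. The point is not inside any of the regions above, so it lies outside the cross-section (1.30 mm from the nearest boundary).

outside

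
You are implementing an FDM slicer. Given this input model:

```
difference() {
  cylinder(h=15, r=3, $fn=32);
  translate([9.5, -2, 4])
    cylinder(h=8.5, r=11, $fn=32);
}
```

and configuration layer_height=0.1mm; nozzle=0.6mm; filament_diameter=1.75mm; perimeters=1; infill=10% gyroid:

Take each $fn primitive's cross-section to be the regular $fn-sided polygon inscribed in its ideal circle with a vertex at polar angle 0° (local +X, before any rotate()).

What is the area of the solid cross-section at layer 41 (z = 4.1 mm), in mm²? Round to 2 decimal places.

At z = 4.1 mm: the cylinder: section is a regular 32-gon, circumradius r=3 (area = (32/2)·3.000²·sin(360°/32) = 28.09 mm²); the r=11 cylinder at (9.5, -2) contributes a regular 32-gon of circumradius 11 (area = (32/2)·11.000²·sin(360°/32) = 377.69 mm²); Subtracting the remaining from the first: starting from the r=3 cylinder (28.09 mm²), the r=11 cylinder at (9.5, -2) partially overlaps it — only the 20.68 mm² overlap (of its 377.69 mm²) is removed, clipping the outline — area = 7.42 mm². Overall, the cross-section is a single solid region. Net area = 7.42 mm².

7.42 mm²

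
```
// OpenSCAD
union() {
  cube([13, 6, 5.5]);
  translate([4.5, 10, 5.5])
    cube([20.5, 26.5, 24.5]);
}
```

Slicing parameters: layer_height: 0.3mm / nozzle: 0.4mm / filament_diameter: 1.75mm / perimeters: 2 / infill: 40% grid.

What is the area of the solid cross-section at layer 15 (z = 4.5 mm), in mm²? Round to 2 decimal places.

At z = 4.5 mm: the 13×6 cube contributes its full rectangle (area 78.00 mm²); the cube at (4.5, 10) does not reach this height (z outside [5.5, 30]); Combining (union): only the 13×6 cube is present, so the union is just that shape — area = 78.00 mm². Overall, the cross-section is a single solid region. Net area = 78.00 mm².

78.00 mm²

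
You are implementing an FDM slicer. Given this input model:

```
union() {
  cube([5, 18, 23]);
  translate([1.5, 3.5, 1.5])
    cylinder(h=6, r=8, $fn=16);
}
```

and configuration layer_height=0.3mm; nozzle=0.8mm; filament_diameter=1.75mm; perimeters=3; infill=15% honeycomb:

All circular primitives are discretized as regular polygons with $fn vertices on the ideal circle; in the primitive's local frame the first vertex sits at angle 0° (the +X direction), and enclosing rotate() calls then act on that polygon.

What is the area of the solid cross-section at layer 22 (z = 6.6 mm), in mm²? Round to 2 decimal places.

229.92 mm²

At z = 6.6 mm: the cube is present — its section is the full 5×18 rectangle (area 90.00 mm²); the r=8 cylinder at (1.5, 3.5) gives a regular 16-gon of circumradius 8 (constant along its height) (area = (16/2)·8.000²·sin(360°/16) = 195.93 mm²); Combining (union): the regions partially overlap — summed areas 285.93 mm² minus the doubly-counted overlap 56.01 mm² gives 229.92 mm² — area = 229.92 mm². Overall, the cross-section is a single solid region. Net area = 229.92 mm².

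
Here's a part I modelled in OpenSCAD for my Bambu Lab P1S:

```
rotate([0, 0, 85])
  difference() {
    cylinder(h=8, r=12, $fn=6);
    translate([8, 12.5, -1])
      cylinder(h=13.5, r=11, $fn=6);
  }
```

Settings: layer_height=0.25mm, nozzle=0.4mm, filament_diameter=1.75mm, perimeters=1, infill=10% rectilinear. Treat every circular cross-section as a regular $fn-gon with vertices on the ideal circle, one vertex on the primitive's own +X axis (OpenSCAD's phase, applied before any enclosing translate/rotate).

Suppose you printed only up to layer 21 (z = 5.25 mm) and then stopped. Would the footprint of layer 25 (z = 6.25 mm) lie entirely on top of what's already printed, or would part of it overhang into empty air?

entirely on top

Compare the two slices. At z = 5.25: the cylinder: section is a regular 6-gon, circumradius r=12 (area = (6/2)·12.000²·sin(360°/6) = 374.12 mm²); the cylinder at (8, 12.5): section is a regular 6-gon, circumradius r=11 (area = (6/2)·11.000²·sin(360°/6) = 314.37 mm²); After the difference (first − rest): starting from the r=12 cylinder (374.12 mm²), the r=11 cylinder at (8, 12.5) partially overlaps it — only the 57.74 mm² overlap (of its 314.37 mm²) is removed, clipping the outline — area = 316.38 mm²; (whole slice rotated 85° about Z — lengths, areas and connectivity unchanged). At z = 6.25: the r=12 cylinder gives a regular 6-gon of circumradius 12 (constant along its height) (area = (6/2)·12.000²·sin(360°/6) = 374.12 mm²); the r=11 cylinder at (8, 12.5) gives a regular 6-gon of circumradius 11 (constant along its height) (area = (6/2)·11.000²·sin(360°/6) = 314.37 mm²); Taking the first minus the rest: starting from the r=12 cylinder (374.12 mm²), the r=11 cylinder at (8, 12.5) partially overlaps it — only the 57.74 mm² overlap (of its 314.37 mm²) is removed, clipping the outline — area = 316.38 mm²; (rotated 85° about Z; rotation is an isometry so areas/perimeters/island counts are preserved). Checking containment: the cross-section at z = 6.25 is a subset of the cross-section at z = 5.25.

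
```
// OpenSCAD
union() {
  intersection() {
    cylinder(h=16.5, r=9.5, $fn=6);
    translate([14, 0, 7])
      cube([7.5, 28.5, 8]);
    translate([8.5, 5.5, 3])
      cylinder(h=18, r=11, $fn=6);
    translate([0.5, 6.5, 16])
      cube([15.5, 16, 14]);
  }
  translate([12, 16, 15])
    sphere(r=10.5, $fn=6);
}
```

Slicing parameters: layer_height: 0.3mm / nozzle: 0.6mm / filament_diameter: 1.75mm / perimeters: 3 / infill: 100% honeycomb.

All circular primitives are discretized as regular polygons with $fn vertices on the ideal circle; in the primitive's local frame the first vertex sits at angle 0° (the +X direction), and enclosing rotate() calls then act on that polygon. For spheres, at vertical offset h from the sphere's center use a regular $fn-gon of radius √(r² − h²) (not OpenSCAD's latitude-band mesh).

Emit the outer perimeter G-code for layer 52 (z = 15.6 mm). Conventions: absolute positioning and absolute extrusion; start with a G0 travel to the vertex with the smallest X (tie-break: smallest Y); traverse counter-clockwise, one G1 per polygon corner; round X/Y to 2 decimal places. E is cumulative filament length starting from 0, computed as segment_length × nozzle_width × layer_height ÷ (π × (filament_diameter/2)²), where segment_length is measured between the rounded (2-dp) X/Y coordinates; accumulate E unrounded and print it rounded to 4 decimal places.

G0 X1.52 Y16.00 Z15.60
G1 X6.76 Y6.92 E0.7845
G1 X17.24 Y6.92 E1.5688
G1 X22.48 Y16.00 E2.3533
G1 X17.24 Y25.08 E3.1379
G1 X6.76 Y25.08 E3.9222
G1 X1.52 Y16.00 E4.7067

At z = 15.6 mm: the r=9.5 cylinder contributes a regular 6-gon of circumradius 9.5; the cube at (14, 0) is absent (z outside [7, 15]); the r=11 cylinder at (8.5, 5.5) gives a regular 6-gon of circumradius 11 (constant along its height); the cube at (0.5, 6.5) does not reach this height (z outside [16, 30]); Taking the intersection: at least one operand is absent at this height, so nothing remains; the r=10.5 sphere at (12, 16) contributes a regular 6-gon of circumradius √(10.5²−0.6²) = 10.483; Merging all regions: only the r=10.5 sphere at (12, 16) is present, so the union is just that shape — 1 connected region. The outline is a single polygon with 6 vertices. Extrusion per mm of travel: 0.6 × 0.3 / (π × 0.875²) = 0.074835. Accumulating E over each segment gives final E = 4.7067.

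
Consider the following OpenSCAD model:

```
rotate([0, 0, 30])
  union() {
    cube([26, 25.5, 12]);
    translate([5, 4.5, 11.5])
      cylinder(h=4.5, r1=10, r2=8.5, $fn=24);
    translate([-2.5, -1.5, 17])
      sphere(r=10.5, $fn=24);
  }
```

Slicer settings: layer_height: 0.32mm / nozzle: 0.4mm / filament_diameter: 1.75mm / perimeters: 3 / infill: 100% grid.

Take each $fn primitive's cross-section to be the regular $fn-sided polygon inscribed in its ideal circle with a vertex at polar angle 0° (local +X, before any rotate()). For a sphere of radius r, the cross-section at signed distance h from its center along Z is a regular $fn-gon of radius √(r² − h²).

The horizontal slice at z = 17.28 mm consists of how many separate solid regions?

At z = 17.28 mm: the cube is absent (z outside [0, 12]); the cone at (5, 4.5) does not reach this height (z outside [11.5, 16]); the r=10.5 sphere at (-2.5, -1.5) slices to a regular 24-gon of circumradius 10.496 (√(r²−h²) with h=0.28 from center); Taking the union: only the r=10.5 sphere at (-2.5, -1.5) is present, so the union is just that shape — 1 connected region; (rotated 30° about Z; rotation is an isometry so areas/perimeters/island counts are preserved). The result has 1 disconnected region.

1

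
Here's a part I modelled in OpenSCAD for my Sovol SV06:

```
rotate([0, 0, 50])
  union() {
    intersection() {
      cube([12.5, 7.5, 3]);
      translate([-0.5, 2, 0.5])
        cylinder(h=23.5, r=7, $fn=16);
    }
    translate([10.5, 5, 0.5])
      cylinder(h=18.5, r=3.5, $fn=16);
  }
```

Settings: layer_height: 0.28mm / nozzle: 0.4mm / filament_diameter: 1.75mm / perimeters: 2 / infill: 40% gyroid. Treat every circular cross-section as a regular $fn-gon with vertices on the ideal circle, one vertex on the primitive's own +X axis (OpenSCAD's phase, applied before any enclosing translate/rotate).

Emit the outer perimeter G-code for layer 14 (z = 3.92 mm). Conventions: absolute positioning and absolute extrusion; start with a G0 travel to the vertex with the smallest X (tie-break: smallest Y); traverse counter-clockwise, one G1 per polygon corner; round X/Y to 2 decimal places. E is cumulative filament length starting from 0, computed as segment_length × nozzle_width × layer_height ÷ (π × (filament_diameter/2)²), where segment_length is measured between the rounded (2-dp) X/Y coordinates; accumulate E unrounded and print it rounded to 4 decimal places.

G0 X-0.57 Y10.95 Z3.92
G1 X-0.19 Y9.64 E0.0635
G1 X0.67 Y8.58 E0.1271
G1 X1.87 Y7.92 E0.1908
G1 X3.22 Y7.77 E0.2541
G1 X4.54 Y8.15 E0.3181
G1 X5.60 Y9.01 E0.3816
G1 X6.26 Y10.20 E0.4450
G1 X6.41 Y11.56 E0.5087
G1 X6.02 Y12.87 E0.5723
G1 X5.17 Y13.94 E0.6360
G1 X3.97 Y14.60 E0.6997
G1 X2.61 Y14.74 E0.7634
G1 X1.30 Y14.36 E0.8269
G1 X0.24 Y13.51 E0.8902
G1 X-0.42 Y12.31 E0.9539
G1 X-0.57 Y10.95 E1.0177

At z = 3.92 mm: the cube does not reach this height (z outside [0, 3]); the cylinder at (-0.5, 2): section is a regular 16-gon, circumradius r=7; After intersecting: at least one operand is absent at this height, so nothing remains; the r=3.5 cylinder at (10.5, 5) contributes a regular 16-gon of circumradius 3.5; Taking the union: only the r=3.5 cylinder at (10.5, 5) is present, so the union is just that shape — 1 connected region; (rotated 50° about Z; rotation is an isometry so areas/perimeters/island counts are preserved). The outline is a single polygon with 16 vertices. Extrusion per mm of travel: 0.4 × 0.28 / (π × 0.875²) = 0.046564. Accumulating E over each segment gives final E = 1.0177.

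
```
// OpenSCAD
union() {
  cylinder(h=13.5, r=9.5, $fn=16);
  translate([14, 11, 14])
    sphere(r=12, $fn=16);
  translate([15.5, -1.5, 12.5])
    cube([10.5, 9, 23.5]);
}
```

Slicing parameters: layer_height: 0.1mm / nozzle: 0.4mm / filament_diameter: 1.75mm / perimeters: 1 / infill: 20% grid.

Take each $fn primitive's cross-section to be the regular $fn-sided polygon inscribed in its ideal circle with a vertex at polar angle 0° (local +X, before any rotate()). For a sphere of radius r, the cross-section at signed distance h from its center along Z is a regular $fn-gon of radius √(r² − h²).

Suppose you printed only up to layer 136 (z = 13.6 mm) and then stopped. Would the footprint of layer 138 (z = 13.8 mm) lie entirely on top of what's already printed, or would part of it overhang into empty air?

entirely on top

Compare the two slices. At z = 13.6: the cylinder is not intersected at this z (z outside [0, 13.5]); the sphere at (14, 11): section is a regular 16-gon, circumradius = √(r²−h²) = √(12²−0.4²) = 11.993 (area = (16/2)·11.993²·sin(360°/16) = 440.36 mm²); the cube at (15.5, -1.5) (footprint 10.5×9) is included at this height (area 94.50 mm²); Taking the union: the regions partially overlap — summed areas 534.86 mm² minus the doubly-counted overlap 56.82 mm² gives 478.05 mm² — area = 478.05 mm². At z = 13.8: the cylinder does not reach this height (z outside [0, 13.5]); the sphere at (14, 11): section is a regular 16-gon, circumradius = √(r²−h²) = √(12²−0.2²) = 11.998 (area = (16/2)·11.998²·sin(360°/16) = 440.73 mm²); the cube at (15.5, -1.5) is present — its section is the full 10.5×9 rectangle (area 94.50 mm²); Merging all regions: the regions partially overlap — summed areas 535.23 mm² minus the doubly-counted overlap 56.88 mm² gives 478.35 mm² — area = 478.35 mm². Checking containment: the cross-section at z = 13.8 is a subset of the cross-section at z = 13.6.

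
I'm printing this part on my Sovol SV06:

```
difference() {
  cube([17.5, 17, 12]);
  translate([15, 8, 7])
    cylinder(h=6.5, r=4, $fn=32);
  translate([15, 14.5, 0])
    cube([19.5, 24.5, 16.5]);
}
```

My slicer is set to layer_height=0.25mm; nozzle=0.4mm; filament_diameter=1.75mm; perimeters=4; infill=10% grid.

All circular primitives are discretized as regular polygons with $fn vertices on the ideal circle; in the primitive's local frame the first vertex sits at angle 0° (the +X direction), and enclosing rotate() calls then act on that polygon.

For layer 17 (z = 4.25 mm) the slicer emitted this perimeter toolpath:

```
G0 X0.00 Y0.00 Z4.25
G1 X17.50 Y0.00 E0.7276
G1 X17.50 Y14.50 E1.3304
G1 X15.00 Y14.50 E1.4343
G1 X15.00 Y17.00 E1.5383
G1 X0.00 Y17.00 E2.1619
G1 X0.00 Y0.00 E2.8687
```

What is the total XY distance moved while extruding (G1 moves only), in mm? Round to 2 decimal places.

69.00 mm

Sum the Euclidean lengths of each G1 segment: total = 69.00 mm.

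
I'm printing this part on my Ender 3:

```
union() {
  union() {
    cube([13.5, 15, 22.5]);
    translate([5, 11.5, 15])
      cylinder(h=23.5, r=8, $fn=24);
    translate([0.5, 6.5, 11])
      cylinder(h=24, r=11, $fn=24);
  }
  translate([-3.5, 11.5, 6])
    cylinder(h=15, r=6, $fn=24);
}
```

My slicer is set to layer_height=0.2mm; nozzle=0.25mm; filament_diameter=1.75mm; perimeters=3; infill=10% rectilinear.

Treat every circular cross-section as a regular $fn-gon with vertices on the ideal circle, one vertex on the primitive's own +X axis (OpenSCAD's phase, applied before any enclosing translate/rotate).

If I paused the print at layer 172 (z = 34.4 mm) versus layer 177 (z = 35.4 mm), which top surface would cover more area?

layer 172 (z = 34.4 mm)

Layer 172 (z = 34.4): the cube is absent (z outside [0, 22.5]); the cylinder at (5, 11.5): section is a regular 24-gon, circumradius r=8 (area = (24/2)·8.000²·sin(360°/24) = 198.77 mm²); the cylinder at (0.5, 6.5): section is a regular 24-gon, circumradius r=11 (area = (24/2)·11.000²·sin(360°/24) = 375.81 mm²); Combining (union): the regions partially overlap — summed areas 574.58 mm² minus the doubly-counted overlap 149.48 mm² gives 425.10 mm² — area = 425.10 mm²; the cylinder at (-3.5, 11.5) does not reach this height (z outside [6, 21]); Taking the union: only the result so far is present, so the union is just that shape — area = 425.10 mm². So its area = 425.10 mm². Layer 177 (z = 35.4): the cube does not reach this height (z outside [0, 22.5]); the r=8 cylinder at (5, 11.5) contributes a regular 24-gon of circumradius 8 (area = (24/2)·8.000²·sin(360°/24) = 198.77 mm²); the cylinder at (0.5, 6.5) is not intersected at this z (z outside [11, 35]); Merging all regions: only the r=8 cylinder at (5, 11.5) is present, so the union is just that shape — area = 198.77 mm²; the cylinder at (-3.5, 11.5) does not reach this height (z outside [6, 21]); Combining (union): only that combined region is present, so the union is just that shape — area = 198.77 mm². So its area = 198.77 mm². Layer 172 is larger (425.10 vs 198.77 mm²).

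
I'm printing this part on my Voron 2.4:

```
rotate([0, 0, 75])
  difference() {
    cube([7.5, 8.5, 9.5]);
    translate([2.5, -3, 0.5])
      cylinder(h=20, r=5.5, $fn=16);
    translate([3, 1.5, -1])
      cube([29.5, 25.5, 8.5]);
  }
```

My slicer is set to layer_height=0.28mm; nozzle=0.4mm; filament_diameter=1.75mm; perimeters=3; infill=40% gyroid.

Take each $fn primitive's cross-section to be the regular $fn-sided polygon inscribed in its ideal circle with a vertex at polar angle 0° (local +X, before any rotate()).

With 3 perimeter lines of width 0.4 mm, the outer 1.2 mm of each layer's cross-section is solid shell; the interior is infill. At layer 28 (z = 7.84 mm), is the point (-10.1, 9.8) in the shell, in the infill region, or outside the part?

outside

At z = 7.84 mm: the cube is present — its section is the full 7.5×8.5 rectangle; the r=5.5 cylinder at (2.5, -3) gives a regular 16-gon of circumradius 5.5 (constant along its height); the cube at (3, 1.5) is absent (z outside [-1, 7.5]); After the difference (first − rest): starting from the 7.5×8.5 cube, the r=5.5 cylinder at (2.5, -3) partially overlaps it — only the 13.33 mm² overlap (of its 92.61 mm²) is removed, clipping the outline — 1 connected region; (whole slice rotated 75° about Z — lengths, areas and connectivity unchanged). Overall, the cross-section is a single solid region. Undo the 75° rotation: the query point maps to (6.852, 12.292) in the un-rotated model frame. The nearest boundary edge runs (0.00, 8.50)→(7.50, 8.50); distance from the point to it = 3.79 mm. The point is not inside any of the regions above, so it lies outside the cross-section (3.79 mm from the nearest boundary).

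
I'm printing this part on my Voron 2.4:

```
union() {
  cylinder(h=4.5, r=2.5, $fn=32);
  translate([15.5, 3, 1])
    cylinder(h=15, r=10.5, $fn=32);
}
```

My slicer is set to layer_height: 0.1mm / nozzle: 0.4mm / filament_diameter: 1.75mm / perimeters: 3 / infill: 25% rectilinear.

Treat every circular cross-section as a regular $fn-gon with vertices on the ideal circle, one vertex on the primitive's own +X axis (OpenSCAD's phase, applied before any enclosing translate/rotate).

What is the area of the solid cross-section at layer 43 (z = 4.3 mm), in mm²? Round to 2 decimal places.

At z = 4.3 mm: the cylinder: section is a regular 32-gon, circumradius r=2.5 (area = (32/2)·2.500²·sin(360°/32) = 19.51 mm²); the r=10.5 cylinder at (15.5, 3) contributes a regular 32-gon of circumradius 10.5 (area = (32/2)·10.500²·sin(360°/32) = 344.14 mm²); Combining (union): the 2 present regions are separate (no shared area or edge), so areas and boundary lengths simply add and each stays a separate island — area = 363.65 mm². Overall, the cross-section has 2 separate islands. Net area = 363.65 mm².

363.65 mm²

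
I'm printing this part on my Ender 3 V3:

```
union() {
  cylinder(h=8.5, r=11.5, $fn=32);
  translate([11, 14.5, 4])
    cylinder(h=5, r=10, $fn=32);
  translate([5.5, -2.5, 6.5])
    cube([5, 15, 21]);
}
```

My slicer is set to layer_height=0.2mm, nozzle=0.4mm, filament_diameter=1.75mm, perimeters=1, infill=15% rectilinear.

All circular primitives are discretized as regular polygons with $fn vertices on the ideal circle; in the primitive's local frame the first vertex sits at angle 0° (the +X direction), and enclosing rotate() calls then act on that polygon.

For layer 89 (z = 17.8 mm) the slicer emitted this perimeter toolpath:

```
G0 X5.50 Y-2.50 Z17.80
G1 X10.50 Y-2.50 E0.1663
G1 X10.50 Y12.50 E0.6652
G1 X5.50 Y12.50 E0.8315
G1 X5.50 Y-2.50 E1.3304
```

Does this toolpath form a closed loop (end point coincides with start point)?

Start point (G0): (5.50, -2.50). End point (last G1): the path returns to the start — closed.

yes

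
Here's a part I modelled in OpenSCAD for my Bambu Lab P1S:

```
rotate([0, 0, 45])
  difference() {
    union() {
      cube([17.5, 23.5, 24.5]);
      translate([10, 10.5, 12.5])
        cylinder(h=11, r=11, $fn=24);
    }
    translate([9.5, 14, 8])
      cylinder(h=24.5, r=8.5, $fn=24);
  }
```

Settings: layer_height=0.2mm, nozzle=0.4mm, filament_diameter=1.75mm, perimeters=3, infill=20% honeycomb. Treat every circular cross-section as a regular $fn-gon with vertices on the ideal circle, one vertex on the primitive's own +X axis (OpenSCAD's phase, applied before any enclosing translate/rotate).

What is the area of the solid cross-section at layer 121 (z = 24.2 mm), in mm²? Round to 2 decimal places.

At z = 24.2 mm: the cube is present — its section is the full 17.5×23.5 rectangle (area 411.25 mm²); the cylinder at (10, 10.5) is not intersected at this z (z outside [12.5, 23.5]); Merging all regions: only the 17.5×23.5 cube is present, so the union is just that shape — area = 411.25 mm²; the r=8.5 cylinder at (9.5, 14) gives a regular 24-gon of circumradius 8.5 (constant along its height) (area = (24/2)·8.500²·sin(360°/24) = 224.40 mm²); After the difference (first − rest): starting from that combined region (411.25 mm²), the r=8.5 cylinder at (9.5, 14) partially overlaps it — only the 222.73 mm² overlap (of its 224.40 mm²) is removed, clipping the outline — area = 188.52 mm²; (rotated 45° about Z; rotation is an isometry so areas/perimeters/island counts are preserved). Overall, the cross-section is a single solid region. Net area = 188.52 mm².

188.52 mm²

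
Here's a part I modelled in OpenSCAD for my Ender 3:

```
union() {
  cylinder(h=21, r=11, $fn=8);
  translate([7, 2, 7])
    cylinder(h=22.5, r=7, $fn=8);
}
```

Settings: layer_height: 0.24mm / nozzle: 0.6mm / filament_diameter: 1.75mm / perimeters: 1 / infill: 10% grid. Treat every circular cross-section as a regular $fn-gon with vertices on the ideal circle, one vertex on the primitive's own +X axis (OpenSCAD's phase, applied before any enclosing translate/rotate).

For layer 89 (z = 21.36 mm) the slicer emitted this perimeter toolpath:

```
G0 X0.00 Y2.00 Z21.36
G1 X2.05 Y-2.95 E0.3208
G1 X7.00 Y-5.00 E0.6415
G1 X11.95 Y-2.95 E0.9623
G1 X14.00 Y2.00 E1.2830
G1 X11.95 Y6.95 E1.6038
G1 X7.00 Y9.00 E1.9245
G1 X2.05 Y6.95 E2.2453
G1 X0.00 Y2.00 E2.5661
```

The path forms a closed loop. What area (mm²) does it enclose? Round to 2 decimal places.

Apply the shoelace formula to the sequence of (X, Y) vertices; enclosed area = 138.60 mm².

138.60 mm²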